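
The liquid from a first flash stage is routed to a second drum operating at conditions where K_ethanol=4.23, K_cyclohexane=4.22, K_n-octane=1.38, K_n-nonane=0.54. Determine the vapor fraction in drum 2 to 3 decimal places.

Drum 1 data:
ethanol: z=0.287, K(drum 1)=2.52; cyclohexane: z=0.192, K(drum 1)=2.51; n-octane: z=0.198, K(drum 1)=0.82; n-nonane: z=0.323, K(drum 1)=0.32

Drum 1:
Let ψ₁ = V/F and solve Σ zᵢ(Kᵢ−1)/(1+ψ₁(Kᵢ−1)) = 0.
Check two-phase: ΣzᵢKᵢ = 1.471 > 1 and Σzᵢ/Kᵢ = 1.441 > 1, so g(0) = 0.471 > 0 and g(1) = -0.441 < 0.
Newton–Raphson from ψ₁ = 0.67:
  ψ₁ = 0.670: g = -0.0837, g' = -0.783 → ψ₁ = 0.563
  ψ₁ = 0.563: g = -0.0038, g' = -0.721 → ψ₁ = 0.558
Converged at ψ₁ = 0.558.
Drum-1 compositions:
  ethanol: x = 0.155, y = 0.391
  cyclohexane: x = 0.104, y = 0.262
  n-octane: x = 0.220, y = 0.180
  n-nonane: x = 0.520, y = 0.167
Drum-2 feed = drum-1 liquid: z₂ = (0.1553, 0.1042, 0.2201, 0.5204).
Drum 2:
Newton–Raphson from ψ₂ = 0.4:
  ψ₂ = 0.400: g = 0.1448, g' = -0.704 → ψ₂ = 0.606
  ψ₂ = 0.606: g = 0.0196, g' = -0.542 → ψ₂ = 0.642
Converged at ψ₂ = 0.642.
  ethanol: x = 0.051, y = 0.214
  cyclohexane: x = 0.034, y = 0.143
  n-octane: x = 0.177, y = 0.244
  n-nonane: x = 0.739, y = 0.399

V/F (drum 2) = 0.642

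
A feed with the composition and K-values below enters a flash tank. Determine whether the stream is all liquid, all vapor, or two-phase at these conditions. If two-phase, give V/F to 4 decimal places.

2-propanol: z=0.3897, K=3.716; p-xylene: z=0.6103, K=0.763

ΣzᵢKᵢ = 1.9138; Σzᵢ/Kᵢ = 0.9047.
Since Σzᵢ/Kᵢ < 1 the mixture is above its dew point — single vapor phase.

all vapor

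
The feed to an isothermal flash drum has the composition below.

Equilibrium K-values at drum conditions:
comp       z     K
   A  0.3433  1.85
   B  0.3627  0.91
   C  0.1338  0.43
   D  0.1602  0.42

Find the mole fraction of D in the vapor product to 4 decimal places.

y_D = 0.0804

Rachford–Rice: g(ψ) = Σ zᵢ(Kᵢ−1)/(1+ψ(Kᵢ−1)) = 0.
Feasibility: ΣzᵢKᵢ = 1.0900, Σzᵢ/Kᵢ = 1.2767 — both > 1, two phases present.
Newton–Raphson from ψ = 0.6:
  ψ = 0.6000: g = -0.09967, g' = -0.3392 → ψ = 0.3062
  ψ = 0.3062: g = -0.00740, g' = -0.3027 → ψ = 0.2818
Converged at ψ = 0.2818.
Compositions from xᵢ = zᵢ/(1+ψ(Kᵢ−1)), yᵢ = Kᵢxᵢ:
  A: x = 0.2770, y = 0.5124
  B: x = 0.3721, y = 0.3386
  C: x = 0.1594, y = 0.0685
  D: x = 0.1915, y = 0.0804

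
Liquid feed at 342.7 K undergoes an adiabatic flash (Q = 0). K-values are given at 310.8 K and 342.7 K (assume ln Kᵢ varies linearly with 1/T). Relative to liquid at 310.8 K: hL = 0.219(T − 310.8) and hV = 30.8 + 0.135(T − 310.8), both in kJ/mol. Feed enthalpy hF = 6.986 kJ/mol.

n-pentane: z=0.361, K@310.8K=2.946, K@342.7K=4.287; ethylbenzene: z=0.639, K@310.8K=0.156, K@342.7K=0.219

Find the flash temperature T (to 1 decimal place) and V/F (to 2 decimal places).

T = 320.5 K, V/F = 0.16

Adiabatic flash: solve Rachford–Rice at each trial T, then check hF = ψ·hV(T) + (1−ψ)·hL(T).
  T = 310.8 K: K = (2.946, 0.156), RR gives ψ = 0.099, H_out = 3.060 kJ/mol
  T = 342.7 K: K = (4.287, 0.219), RR gives ψ = 0.268, H_out = 14.517 kJ/mol
  T = 326.8 K: K = (3.589, 0.186), RR gives ψ = 0.197, H_out = 9.304 kJ/mol
  T = 318.8 K: K = (3.260, 0.171), RR gives ψ = 0.153, H_out = 6.350 kJ/mol
  T = 322.8 K: K = (3.422, 0.179), RR gives ψ = 0.176, H_out = 7.862 kJ/mol
  T = 320.8 K: K = (3.340, 0.175), RR gives ψ = 0.164, H_out = 7.116 kJ/mol
Linear interpolation between T = 318.8 (H_out = 6.350) and T = 320.8 (H_out = 7.116) on hF = 6.986 gives T ≈ 320.5 K, at which ψ = 0.16.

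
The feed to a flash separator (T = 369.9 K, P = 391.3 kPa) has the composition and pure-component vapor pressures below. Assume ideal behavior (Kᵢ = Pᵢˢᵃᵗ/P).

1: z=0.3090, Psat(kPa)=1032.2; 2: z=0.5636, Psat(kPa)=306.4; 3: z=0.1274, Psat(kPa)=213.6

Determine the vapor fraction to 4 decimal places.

Raoult's law: Kᵢ = Pᵢˢᵃᵗ/P = Pᵢˢᵃᵗ/391.3.
  K_1 = 1032.2/391.3 = 2.637874, K_2 = 306.4/391.3 = 0.783031, K_3 = 213.6/391.3 = 0.545873
Let ψ = V/F and solve Σ zᵢ(Kᵢ−1)/(1+ψ(Kᵢ−1)) = 0.
g(0) = ΣzᵢKᵢ − 1 = 0.3260 and g(1) = 1 − Σzᵢ/Kᵢ = -0.0703, so a root lies in (0, 1).
Iterate (Newton) starting at ψ = 0.66:
  ψ = 0.6600: g = 0.01786, g' = -0.2811 → ψ = 0.7235
  ψ = 0.7235: g = 0.00040, g' = -0.2692 → ψ = 0.7250
Converged at ψ = 0.7250.

ψ = 0.7250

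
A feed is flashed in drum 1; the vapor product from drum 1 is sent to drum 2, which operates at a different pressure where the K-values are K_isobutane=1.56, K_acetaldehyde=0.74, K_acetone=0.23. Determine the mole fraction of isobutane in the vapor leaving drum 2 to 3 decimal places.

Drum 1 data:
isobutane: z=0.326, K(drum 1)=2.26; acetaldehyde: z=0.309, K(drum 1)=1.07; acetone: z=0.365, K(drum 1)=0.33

y_isobutane (drum 2) = 0.692

Drum 1:
Newton–Raphson from ψ₁ = 0.5:
  ψ₁ = 0.500: g = -0.0948, g' = -0.567 → ψ₁ = 0.333
  ψ₁ = 0.333: g = -0.0041, g' = -0.530 → ψ₁ = 0.325
Converged at ψ₁ = 0.325.
Drum-1 compositions:
  isobutane: x = 0.231, y = 0.523
  acetaldehyde: x = 0.302, y = 0.323
  acetone: x = 0.467, y = 0.154
Drum-2 feed = drum-1 vapor: z₂ = (0.5228, 0.3233, 0.1540).
Drum 2:
Iterate (Newton) starting at ψ₂ = 0.6:
  ψ₂ = 0.600: g = -0.1008, g' = -0.438 → ψ₂ = 0.370
  ψ₂ = 0.370: g = -0.0162, g' = -0.318 → ψ₂ = 0.319
  ψ₂ = 0.319: g = -0.0004, g' = -0.304 → ψ₂ = 0.318
Converged at ψ₂ = 0.318.
  isobutane: x = 0.444, y = 0.692
  acetaldehyde: x = 0.352, y = 0.261
  acetone: x = 0.204, y = 0.047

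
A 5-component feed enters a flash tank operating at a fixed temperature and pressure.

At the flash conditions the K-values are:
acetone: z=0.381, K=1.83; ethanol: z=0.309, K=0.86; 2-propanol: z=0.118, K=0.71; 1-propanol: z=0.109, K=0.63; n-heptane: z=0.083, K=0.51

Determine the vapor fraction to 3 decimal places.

ψ = 0.664

Newton iteration, ψ⁰ = 0.5:
  ψ = 0.500: g = 0.0336, g' = -0.209 → ψ = 0.661
  ψ = 0.661: g = 0.0007, g' = -0.202 → ψ = 0.664
Converged at ψ = 0.664.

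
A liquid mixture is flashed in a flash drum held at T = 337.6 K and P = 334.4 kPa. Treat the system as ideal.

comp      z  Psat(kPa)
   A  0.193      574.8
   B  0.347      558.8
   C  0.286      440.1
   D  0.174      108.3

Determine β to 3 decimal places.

Raoult's law: Kᵢ = Pᵢˢᵃᵗ/P = Pᵢˢᵃᵗ/334.4.
  K_A = 574.8/334.4 = 1.71890, K_B = 558.8/334.4 = 1.67105, K_C = 440.1/334.4 = 1.31609, K_D = 108.3/334.4 = 0.32386
Iterate (Newton) starting at β = 0.38:
  β = 0.380: g = 0.2169, g' = -0.328 → β = 1.000
  β = 1.000: g = -0.0745, g' = -0.865 → β = 0.914
  β = 0.914: g = -0.0097, g' = -0.658 → β = 0.899
Converged at β = 0.899.

β = 0.899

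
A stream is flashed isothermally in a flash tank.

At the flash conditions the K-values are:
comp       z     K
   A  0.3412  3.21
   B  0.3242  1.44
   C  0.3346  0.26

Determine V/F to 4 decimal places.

V/F = 0.5911

Iterate (Newton) starting at V/F = 0.48:
  V/F = 0.4800: g = 0.09968, g' = -0.8759 → V/F = 0.5938
  V/F = 0.5938: g = -0.00248, g' = -0.9342 → V/F = 0.5911
Converged at V/F = 0.5911.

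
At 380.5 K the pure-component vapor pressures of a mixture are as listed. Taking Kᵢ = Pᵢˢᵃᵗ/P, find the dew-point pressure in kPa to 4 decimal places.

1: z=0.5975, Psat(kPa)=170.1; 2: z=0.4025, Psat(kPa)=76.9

Pdew = 114.3287 kPa

At the dew point ψ → 1, so Σzᵢ/Kᵢ = 1 with Kᵢ = Pᵢˢᵃᵗ/P ⇒ 1/P = Σzᵢ/Pᵢˢᵃᵗ.
1/P = 0.5975/170.1 + 0.4025/76.9 = 0.0087467 ⇒ P = 114.3287 kPa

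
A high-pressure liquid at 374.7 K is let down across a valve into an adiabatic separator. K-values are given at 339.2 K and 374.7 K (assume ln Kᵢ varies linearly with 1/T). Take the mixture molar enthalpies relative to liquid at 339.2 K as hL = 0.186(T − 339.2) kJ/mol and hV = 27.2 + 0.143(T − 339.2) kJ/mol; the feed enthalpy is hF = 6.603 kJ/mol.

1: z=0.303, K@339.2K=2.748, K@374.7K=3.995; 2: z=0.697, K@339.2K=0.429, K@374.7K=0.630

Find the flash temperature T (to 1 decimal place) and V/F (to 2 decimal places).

Adiabatic flash: solve Rachford–Rice at each trial T, then check hF = ψ·hV(T) + (1−ψ)·hL(T).
  T = 339.2 K: K = (2.748, 0.429), RR gives ψ = 0.132, H_out = 3.588 kJ/mol
  T = 374.7 K: K = (3.995, 0.630), RR gives ψ = 0.586, H_out = 21.653 kJ/mol
  T = 356.9 K: K = (3.343, 0.525), RR gives ψ = 0.340, H_out = 12.276 kJ/mol
  T = 348.0 K: K = (3.037, 0.475), RR gives ψ = 0.235, H_out = 7.947 kJ/mol
  T = 343.6 K: K = (2.891, 0.452), RR gives ψ = 0.184, H_out = 5.791 kJ/mol
  T = 345.8 K: K = (2.963, 0.464), RR gives ψ = 0.210, H_out = 6.874 kJ/mol
Linear interpolation between T = 343.6 (H_out = 5.791) and T = 345.8 (H_out = 6.874) on hF = 6.603 gives T ≈ 345.2 K, at which ψ = 0.20.

T = 345.2 K, V/F = 0.20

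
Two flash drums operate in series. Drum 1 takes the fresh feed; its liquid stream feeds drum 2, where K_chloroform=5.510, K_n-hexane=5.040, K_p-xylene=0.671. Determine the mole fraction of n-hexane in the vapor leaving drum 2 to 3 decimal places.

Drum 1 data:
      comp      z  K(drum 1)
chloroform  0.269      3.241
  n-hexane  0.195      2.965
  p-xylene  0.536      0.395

y_n-hexane (drum 2) = 0.163

Drum 1:
Material balance + equilibrium reduce to Σ zᵢ(Kᵢ−1)/(1+ψ₁(Kᵢ−1)) = 0.
Feasibility: ΣzᵢKᵢ = 1.662, Σzᵢ/Kᵢ = 1.506 — both > 1, two phases present.
Newton–Raphson from ψ₁ = 0.5:
  ψ₁ = 0.500: g = 0.0126, g' = -0.895 → ψ₁ = 0.514
Converged at ψ₁ = 0.514.
Drum-1 compositions:
  chloroform: x = 0.125, y = 0.405
  n-hexane: x = 0.097, y = 0.288
  p-xylene: x = 0.778, y = 0.307
Drum-2 feed = drum-1 liquid: z₂ = (0.1250, 0.0970, 0.7780).
Drum 2:
Let ψ₂ = V/F and solve Σ zᵢ(Kᵢ−1)/(1+ψ₂(Kᵢ−1)) = 0.
Check two-phase: ΣzᵢKᵢ = 1.700 > 1 and Σzᵢ/Kᵢ = 1.201 > 1, so g(0) = 0.700 > 0 and g(1) = -0.201 < 0.
Newton–Raphson from ψ₂ = 0.5:
  ψ₂ = 0.500: g = -0.0034, g' = -0.534 → ψ₂ = 0.494
Converged at ψ₂ = 0.494.
  chloroform: x = 0.039, y = 0.213
  n-hexane: x = 0.032, y = 0.163
  p-xylene: x = 0.929, y = 0.623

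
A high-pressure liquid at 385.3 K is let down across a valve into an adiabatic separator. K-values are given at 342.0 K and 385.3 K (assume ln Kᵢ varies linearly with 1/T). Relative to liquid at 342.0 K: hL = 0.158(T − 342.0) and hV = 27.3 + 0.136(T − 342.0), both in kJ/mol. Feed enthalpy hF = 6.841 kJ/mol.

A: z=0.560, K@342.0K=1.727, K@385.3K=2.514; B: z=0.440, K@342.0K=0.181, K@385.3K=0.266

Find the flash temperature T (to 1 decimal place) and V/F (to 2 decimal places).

Adiabatic flash: solve Rachford–Rice at each trial T, then check hF = ψ·hV(T) + (1−ψ)·hL(T).
  T = 342.0 K: K = (1.727, 0.181), RR gives ψ = 0.079, H_out = 2.144 kJ/mol
  T = 385.3 K: K = (2.514, 0.266), RR gives ψ = 0.472, H_out = 19.286 kJ/mol
  T = 363.6 K: K = (2.106, 0.222), RR gives ψ = 0.322, H_out = 12.048 kJ/mol
  T = 352.8 K: K = (1.913, 0.201), RR gives ψ = 0.219, H_out = 7.632 kJ/mol
  T = 347.4 K: K = (1.819, 0.191), RR gives ψ = 0.155, H_out = 5.064 kJ/mol
  T = 350.1 K: K = (1.866, 0.196), RR gives ψ = 0.188, H_out = 6.386 kJ/mol
  T = 351.5 K: K = (1.890, 0.199), RR gives ψ = 0.204, H_out = 7.041 kJ/mol
Linear interpolation between T = 350.1 (H_out = 6.386) and T = 351.5 (H_out = 7.041) on hF = 6.841 gives T ≈ 351.1 K, at which ψ = 0.20.

T = 351.1 K, V/F = 0.20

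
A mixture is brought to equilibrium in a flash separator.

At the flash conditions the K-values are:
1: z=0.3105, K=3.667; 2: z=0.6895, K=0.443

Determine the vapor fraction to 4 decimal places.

ψ = 0.2989

Binary case is linear: z₁(K₁−1)(1+ψ(K₂−1)) + z₂(K₂−1)(1+ψ(K₁−1)) = 0
⇒ ψ = [z₁(K₁−1)+z₂(K₂−1)] / [−(K₁−1)(K₂−1)] = 0.44405/1.48552 = 0.2989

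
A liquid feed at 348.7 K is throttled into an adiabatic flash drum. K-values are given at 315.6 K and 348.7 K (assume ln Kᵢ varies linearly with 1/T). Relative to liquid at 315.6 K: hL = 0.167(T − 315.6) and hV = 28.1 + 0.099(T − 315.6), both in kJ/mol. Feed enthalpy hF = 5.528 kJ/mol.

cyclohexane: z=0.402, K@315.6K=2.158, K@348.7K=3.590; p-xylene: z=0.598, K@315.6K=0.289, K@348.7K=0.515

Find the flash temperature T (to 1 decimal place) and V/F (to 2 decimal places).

Adiabatic flash: solve Rachford–Rice at each trial T, then check hF = ψ·hV(T) + (1−ψ)·hL(T).
  T = 315.6 K: K = (2.158, 0.289), RR gives ψ = 0.049, H_out = 1.377 kJ/mol
  T = 348.7 K: K = (3.590, 0.515), RR gives ψ = 0.598, H_out = 20.985 kJ/mol
  T = 332.1 K: K = (2.817, 0.391), RR gives ψ = 0.331, H_out = 11.685 kJ/mol
  T = 323.9 K: K = (2.476, 0.338), RR gives ψ = 0.202, H_out = 6.944 kJ/mol
  T = 319.8 K: K = (2.315, 0.313), RR gives ψ = 0.131, H_out = 4.334 kJ/mol
  T = 321.9 K: K = (2.397, 0.326), RR gives ψ = 0.168, H_out = 5.699 kJ/mol
Linear interpolation between T = 319.8 (H_out = 4.334) and T = 321.9 (H_out = 5.699) on hF = 5.528 gives T ≈ 321.6 K, at which ψ = 0.16.

T = 321.6 K, V/F = 0.16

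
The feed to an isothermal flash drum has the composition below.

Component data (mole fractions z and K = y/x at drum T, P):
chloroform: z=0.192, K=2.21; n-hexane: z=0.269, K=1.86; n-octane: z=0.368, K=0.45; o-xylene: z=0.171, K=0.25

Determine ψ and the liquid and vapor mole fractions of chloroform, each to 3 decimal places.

Let ψ = V/F and solve Σ zᵢ(Kᵢ−1)/(1+ψ(Kᵢ−1)) = 0.
Feasibility: ΣzᵢKᵢ = 1.133, Σzᵢ/Kᵢ = 1.733 — both > 1, two phases present.
Newton iteration, ψ⁰ = 0.5:
  ψ = 0.500: g = -0.1778, g' = -0.664 → ψ = 0.232
  ψ = 0.232: g = -0.0132, g' = -0.597 → ψ = 0.210
Converged at ψ = 0.210.
Compositions from xᵢ = zᵢ/(1+ψ(Kᵢ−1)), yᵢ = Kᵢxᵢ:
  chloroform: x = 0.153, y = 0.338
  n-hexane: x = 0.228, y = 0.424
  n-octane: x = 0.416, y = 0.187
  o-xylene: x = 0.203, y = 0.051

ψ = 0.210, x_chloroform = 0.153, y_chloroform = 0.338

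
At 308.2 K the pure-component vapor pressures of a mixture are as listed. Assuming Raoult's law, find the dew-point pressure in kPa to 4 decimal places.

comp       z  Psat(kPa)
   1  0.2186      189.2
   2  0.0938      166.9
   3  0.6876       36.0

At the dew point ψ → 1, so Σzᵢ/Kᵢ = 1 with Kᵢ = Pᵢˢᵃᵗ/P ⇒ 1/P = Σzᵢ/Pᵢˢᵃᵗ.
1/P = 0.2186/189.2 + 0.0938/166.9 + 0.6876/36.0 = 0.0208174 ⇒ P = 48.0367 kPa

Pdew = 48.0367 kPa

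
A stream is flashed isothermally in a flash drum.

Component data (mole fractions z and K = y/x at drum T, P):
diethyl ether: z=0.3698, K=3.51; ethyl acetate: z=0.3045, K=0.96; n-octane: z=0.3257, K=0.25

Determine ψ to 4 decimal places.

ψ = 0.5090

Newton iteration, ψ⁰ = 0.45:
  ψ = 0.4500: g = 0.05476, g' = -0.9317 → ψ = 0.5088
  ψ = 0.5088: g = 0.00021, g' = -0.9289 → ψ = 0.5090
Converged at ψ = 0.5090.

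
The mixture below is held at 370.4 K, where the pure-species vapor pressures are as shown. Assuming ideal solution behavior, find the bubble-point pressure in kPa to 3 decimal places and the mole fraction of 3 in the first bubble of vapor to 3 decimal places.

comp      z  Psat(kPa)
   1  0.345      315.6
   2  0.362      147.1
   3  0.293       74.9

Pbub = 184.078 kPa, y_3 = 0.119

At the bubble point ψ → 0, so ΣzᵢKᵢ = 1 with Kᵢ = Pᵢˢᵃᵗ/P ⇒ P = ΣzᵢPᵢˢᵃᵗ.
P = 0.345·315.6 + 0.362·147.1 + 0.293·74.9 = 184.078 kPa
yᵢ = zᵢPᵢˢᵃᵗ/P ⇒ y_3 = 0.293·74.9/184.078 = 0.119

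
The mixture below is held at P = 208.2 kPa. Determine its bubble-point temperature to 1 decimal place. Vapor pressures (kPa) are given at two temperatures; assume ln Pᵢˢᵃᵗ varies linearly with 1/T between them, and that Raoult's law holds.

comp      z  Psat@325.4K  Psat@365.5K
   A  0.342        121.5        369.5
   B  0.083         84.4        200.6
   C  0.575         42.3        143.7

T = 362.3 K

Bubble-point temperature: ΣzᵢPᵢˢᵃᵗ(T) = P. Interpolate ln Pᵢˢᵃᵗ = aᵢ + bᵢ/T.
  T = 325.4 K: ΣzᵢPᵢˢᵃᵗ = 72.88 kPa
  T = 365.5 K: ΣzᵢPᵢˢᵃᵗ = 225.65 kPa
  T = 345.4 K: ΣzᵢPᵢˢᵃᵗ = 132.18 kPa
  T = 355.4 K: ΣzᵢPᵢˢᵃᵗ = 173.74 kPa
  T = 360.4 K: ΣzᵢPᵢˢᵃᵗ = 198.09 kPa
  T = 362.9 K: ΣzᵢPᵢˢᵃᵗ = 211.25 kPa
Interpolating between 360.4 K and 362.9 K gives T ≈ 362.3 K.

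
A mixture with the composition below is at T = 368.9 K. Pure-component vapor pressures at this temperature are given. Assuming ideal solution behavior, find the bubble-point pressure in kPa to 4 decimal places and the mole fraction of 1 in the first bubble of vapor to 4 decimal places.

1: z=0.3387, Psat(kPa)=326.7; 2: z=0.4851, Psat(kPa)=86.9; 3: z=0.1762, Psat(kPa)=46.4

At the bubble point ψ → 0, so ΣzᵢKᵢ = 1 with Kᵢ = Pᵢˢᵃᵗ/P ⇒ P = ΣzᵢPᵢˢᵃᵗ.
P = 0.3387·326.7 + 0.4851·86.9 + 0.1762·46.4 = 160.9842 kPa
yᵢ = zᵢPᵢˢᵃᵗ/P ⇒ y_1 = 0.3387·326.7/160.9842 = 0.6874

Pbub = 160.9842 kPa, y_1 = 0.6874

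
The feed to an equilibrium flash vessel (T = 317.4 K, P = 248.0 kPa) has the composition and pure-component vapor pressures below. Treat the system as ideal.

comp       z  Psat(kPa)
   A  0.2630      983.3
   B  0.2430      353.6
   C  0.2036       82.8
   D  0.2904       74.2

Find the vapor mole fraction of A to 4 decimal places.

Raoult's law: Kᵢ = Pᵢˢᵃᵗ/P = Pᵢˢᵃᵗ/248.0.
  K_A = 983.3/248.0 = 3.964919, K_B = 353.6/248.0 = 1.425806, K_C = 82.8/248.0 = 0.333871, K_D = 74.2/248.0 = 0.299194
Rachford–Rice: g(ψ) = Σ zᵢ(Kᵢ−1)/(1+ψ(Kᵢ−1)) = 0.
Feasibility: ΣzᵢKᵢ = 1.5441, Σzᵢ/Kᵢ = 1.8172 — both > 1, two phases present.
Iterate (Newton) starting at ψ = 0.5:
  ψ = 0.5000: g = -0.11723, g' = -0.9462 → ψ = 0.3761
  ψ = 0.3761: g = 0.00053, g' = -0.9733 → ψ = 0.3767
Converged at ψ = 0.3767.
Compositions from xᵢ = zᵢ/(1+ψ(Kᵢ−1)), yᵢ = Kᵢxᵢ:
  A: x = 0.1242, y = 0.4926
  B: x = 0.2094, y = 0.2986
  C: x = 0.2718, y = 0.0907
  D: x = 0.3945, y = 0.1180

y_A = 0.4926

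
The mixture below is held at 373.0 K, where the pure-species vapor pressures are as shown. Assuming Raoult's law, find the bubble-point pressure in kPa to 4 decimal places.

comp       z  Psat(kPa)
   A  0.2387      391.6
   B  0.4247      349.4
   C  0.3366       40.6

At the bubble point ψ → 0, so ΣzᵢKᵢ = 1 with Kᵢ = Pᵢˢᵃᵗ/P ⇒ P = ΣzᵢPᵢˢᵃᵗ.
P = 0.2387·391.6 + 0.4247·349.4 + 0.3366·40.6 = 255.5311 kPa

Pbub = 255.5311 kPa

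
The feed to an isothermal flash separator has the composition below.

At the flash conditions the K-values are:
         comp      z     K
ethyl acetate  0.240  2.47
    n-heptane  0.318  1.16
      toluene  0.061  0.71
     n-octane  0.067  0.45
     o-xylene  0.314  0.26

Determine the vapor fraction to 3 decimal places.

ψ = 0.181

Rachford–Rice: g(ψ) = Σ zᵢ(Kᵢ−1)/(1+ψ(Kᵢ−1)) = 0.
g(0) = ΣzᵢKᵢ − 1 = 0.117 and g(1) = 1 − Σzᵢ/Kᵢ = -0.814, so a root lies in (0, 1).
Newton–Raphson from ψ = 0.5:
  ψ = 0.500: g = -0.1899, g' = -0.658 → ψ = 0.211
  ψ = 0.211: g = -0.0176, g' = -0.583 → ψ = 0.181
Converged at ψ = 0.181.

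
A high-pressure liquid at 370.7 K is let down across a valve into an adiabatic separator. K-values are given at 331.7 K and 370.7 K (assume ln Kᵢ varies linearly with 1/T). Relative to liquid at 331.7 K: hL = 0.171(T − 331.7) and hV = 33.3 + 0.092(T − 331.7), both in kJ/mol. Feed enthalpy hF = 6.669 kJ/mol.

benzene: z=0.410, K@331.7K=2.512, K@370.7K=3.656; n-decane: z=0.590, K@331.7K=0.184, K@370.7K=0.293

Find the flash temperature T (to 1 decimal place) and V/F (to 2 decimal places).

Adiabatic flash: solve Rachford–Rice at each trial T, then check hF = ψ·hV(T) + (1−ψ)·hL(T).
  T = 331.7 K: K = (2.512, 0.184), RR gives ψ = 0.112, H_out = 3.738 kJ/mol
  T = 370.7 K: K = (3.656, 0.293), RR gives ψ = 0.358, H_out = 17.481 kJ/mol
  T = 351.2 K: K = (3.062, 0.235), RR gives ψ = 0.250, H_out = 11.274 kJ/mol
  T = 341.4 K: K = (2.780, 0.209), RR gives ψ = 0.187, H_out = 7.730 kJ/mol
  T = 336.5 K: K = (2.643, 0.196), RR gives ψ = 0.151, H_out = 5.787 kJ/mol
  T = 338.9 K: K = (2.710, 0.202), RR gives ψ = 0.169, H_out = 6.756 kJ/mol
Linear interpolation between T = 336.5 (H_out = 5.787) and T = 338.9 (H_out = 6.756) on hF = 6.669 gives T ≈ 338.7 K, at which ψ = 0.17.

T = 338.7 K, V/F = 0.17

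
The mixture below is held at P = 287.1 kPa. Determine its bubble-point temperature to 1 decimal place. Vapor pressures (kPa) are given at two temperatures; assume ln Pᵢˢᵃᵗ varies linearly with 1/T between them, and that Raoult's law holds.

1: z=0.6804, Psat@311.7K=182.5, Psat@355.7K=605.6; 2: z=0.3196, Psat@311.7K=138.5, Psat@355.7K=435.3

T = 330.1 K

Bubble-point temperature: ΣzᵢPᵢˢᵃᵗ(T) = P. Interpolate ln Pᵢˢᵃᵗ = aᵢ + bᵢ/T.
  T = 311.7 K: ΣzᵢPᵢˢᵃᵗ = 168.44 kPa
  T = 355.7 K: ΣzᵢPᵢˢᵃᵗ = 551.17 kPa
  T = 333.7 K: ΣzᵢPᵢˢᵃᵗ = 316.81 kPa
  T = 322.7 K: ΣzᵢPᵢˢᵃᵗ = 233.50 kPa
  T = 328.2 K: ΣzᵢPᵢˢᵃᵗ = 272.68 kPa
  T = 330.9 K: ΣzᵢPᵢˢᵃᵗ = 293.70 kPa
Interpolating between 328.2 K and 330.9 K gives T ≈ 330.1 K.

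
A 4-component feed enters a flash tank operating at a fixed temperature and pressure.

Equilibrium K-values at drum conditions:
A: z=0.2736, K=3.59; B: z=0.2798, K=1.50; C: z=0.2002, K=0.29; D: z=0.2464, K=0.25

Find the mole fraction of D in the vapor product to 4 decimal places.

Let β = V/F and solve Σ zᵢ(Kᵢ−1)/(1+β(Kᵢ−1)) = 0.
g(0) = ΣzᵢKᵢ − 1 = 0.5216 and g(1) = 1 − Σzᵢ/Kᵢ = -0.9387, so a root lies in (0, 1).
Newton iteration, β⁰ = 0.64:
  β = 0.6400: g = -0.24328, g' = -1.1516 → β = 0.4287
  β = 0.4287: g = -0.02576, g' = -0.9692 → β = 0.4022
Converged at β = 0.4022.
Compositions from xᵢ = zᵢ/(1+β(Kᵢ−1)), yᵢ = Kᵢxᵢ:
  A: x = 0.1340, y = 0.4811
  B: x = 0.2330, y = 0.3494
  C: x = 0.2802, y = 0.0813
  D: x = 0.3528, y = 0.0882

y_D = 0.0882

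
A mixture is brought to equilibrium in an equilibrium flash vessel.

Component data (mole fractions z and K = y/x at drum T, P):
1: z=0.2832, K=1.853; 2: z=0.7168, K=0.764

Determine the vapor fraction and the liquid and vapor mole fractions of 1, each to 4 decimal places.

Rachford–Rice: g(ψ) = Σ zᵢ(Kᵢ−1)/(1+ψ(Kᵢ−1)) = 0.
g(0) = ΣzᵢKᵢ − 1 = 0.0724 and g(1) = 1 − Σzᵢ/Kᵢ = -0.0911, so a root lies in (0, 1).
Binary case is linear: z₁(K₁−1)(1+ψ(K₂−1)) + z₂(K₂−1)(1+ψ(K₁−1)) = 0
⇒ ψ = [z₁(K₁−1)+z₂(K₂−1)] / [−(K₁−1)(K₂−1)] = 0.07240/0.20131 = 0.3597
Compositions from xᵢ = zᵢ/(1+ψ(Kᵢ−1)), yᵢ = Kᵢxᵢ:
  1: x = 0.2167, y = 0.4016
  2: x = 0.7833, y = 0.5984

ψ = 0.3597, x_1 = 0.2167, y_1 = 0.4016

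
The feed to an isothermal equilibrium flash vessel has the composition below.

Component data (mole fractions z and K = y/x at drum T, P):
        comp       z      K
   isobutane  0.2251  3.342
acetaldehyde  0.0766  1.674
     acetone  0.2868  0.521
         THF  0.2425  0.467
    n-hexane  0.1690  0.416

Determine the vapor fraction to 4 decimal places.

Iterate (Newton) starting at ψ = 0.46:
  ψ = 0.4600: g = -0.18920, g' = -0.6433 → ψ = 0.1659
  ψ = 0.1659: g = 0.02579, g' = -0.8997 → ψ = 0.1946
  ψ = 0.1946: g = 0.00075, g' = -0.8490 → ψ = 0.1954
Converged at ψ = 0.1954.

ψ = 0.1954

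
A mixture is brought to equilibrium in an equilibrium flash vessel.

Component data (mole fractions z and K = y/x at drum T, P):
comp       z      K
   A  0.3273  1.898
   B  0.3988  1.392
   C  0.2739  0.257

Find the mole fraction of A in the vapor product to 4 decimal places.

Let ψ = V/F and solve Σ zᵢ(Kᵢ−1)/(1+ψ(Kᵢ−1)) = 0.
Feasibility: ΣzᵢKᵢ = 1.2467, Σzᵢ/Kᵢ = 1.5247 — both > 1, two phases present.
Iterate (Newton) starting at ψ = 0.67:
  ψ = 0.6700: g = -0.09792, g' = -0.7409 → ψ = 0.5378
  ψ = 0.5378: g = -0.01166, g' = -0.5813 → ψ = 0.5178
  ψ = 0.5178: g = -0.00017, g' = -0.5647 → ψ = 0.5175
Converged at ψ = 0.5175.
Compositions from xᵢ = zᵢ/(1+ψ(Kᵢ−1)), yᵢ = Kᵢxᵢ:
  A: x = 0.2235, y = 0.4241
  B: x = 0.3315, y = 0.4615
  C: x = 0.4450, y = 0.1144

y_A = 0.4241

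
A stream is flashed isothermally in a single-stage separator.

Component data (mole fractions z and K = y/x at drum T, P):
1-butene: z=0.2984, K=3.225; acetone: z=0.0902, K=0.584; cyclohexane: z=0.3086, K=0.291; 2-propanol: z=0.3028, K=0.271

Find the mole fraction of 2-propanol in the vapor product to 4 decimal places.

y_2-propanol = 0.0901

Material balance + equilibrium reduce to Σ zᵢ(Kᵢ−1)/(1+ψ(Kᵢ−1)) = 0.
g(0) = ΣzᵢKᵢ − 1 = 0.1869 and g(1) = 1 − Σzᵢ/Kᵢ = -1.4248, so a root lies in (0, 1).
Newton–Raphson from ψ = 0.5:
  ψ = 0.5000: g = -0.41940, g' = -1.1267 → ψ = 0.1278
  ψ = 0.1278: g = -0.00665, g' = -1.2963 → ψ = 0.1226
  ψ = 0.1226: g = 0.00003, g' = -1.3093 → ψ = 0.1227
Converged at ψ = 0.1227.
Compositions from xᵢ = zᵢ/(1+ψ(Kᵢ−1)), yᵢ = Kᵢxᵢ:
  1-butene: x = 0.2344, y = 0.7560
  acetone: x = 0.0950, y = 0.0555
  cyclohexane: x = 0.3380, y = 0.0984
  2-propanol: x = 0.3325, y = 0.0901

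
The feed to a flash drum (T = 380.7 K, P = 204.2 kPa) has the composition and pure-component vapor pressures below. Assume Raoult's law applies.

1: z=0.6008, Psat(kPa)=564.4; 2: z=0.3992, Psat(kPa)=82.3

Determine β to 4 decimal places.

Raoult's law: Kᵢ = Pᵢˢᵃᵗ/P = Pᵢˢᵃᵗ/204.2.
  K_1 = 564.4/204.2 = 2.763957, K_2 = 82.3/204.2 = 0.403036
Material balance + equilibrium reduce to Σ zᵢ(Kᵢ−1)/(1+β(Kᵢ−1)) = 0.
g(0) = ΣzᵢKᵢ − 1 = 0.8215 and g(1) = 1 − Σzᵢ/Kᵢ = -0.2079, so a root lies in (0, 1).
Newton–Raphson from β = 0.69:
  β = 0.6900: g = 0.07278, g' = -0.7916 → β = 0.7819
  β = 0.7819: g = -0.00151, g' = -0.8306 → β = 0.7801
Converged at β = 0.7801.

β = 0.7801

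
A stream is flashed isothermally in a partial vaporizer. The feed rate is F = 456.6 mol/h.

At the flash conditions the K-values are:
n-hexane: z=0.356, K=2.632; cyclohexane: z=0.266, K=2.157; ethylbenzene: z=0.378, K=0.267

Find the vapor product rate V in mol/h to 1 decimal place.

Rachford–Rice: g(V/F) = Σ zᵢ(Kᵢ−1)/(1+V/F(Kᵢ−1)) = 0.
Feasibility: ΣzᵢKᵢ = 1.612, Σzᵢ/Kᵢ = 1.674 — both > 1, two phases present.
Newton–Raphson from V/F = 0.5:
  V/F = 0.500: g = 0.0775, g' = -0.936 → V/F = 0.583
  V/F = 0.583: g = -0.0021, g' = -0.995 → V/F = 0.581
Converged at V/F = 0.581.
Then V = V/F·F = 0.5807·456.6 = 265.1 mol/h and L = F − V = 191.5 mol/h.

V = 265.1 mol/h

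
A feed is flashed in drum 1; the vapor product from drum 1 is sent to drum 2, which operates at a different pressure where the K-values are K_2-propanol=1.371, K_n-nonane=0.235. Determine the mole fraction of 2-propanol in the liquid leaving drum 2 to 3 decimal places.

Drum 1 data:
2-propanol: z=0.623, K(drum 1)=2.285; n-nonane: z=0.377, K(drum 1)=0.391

x_2-propanol (drum 2) = 0.673

Drum 1:
Material balance + equilibrium reduce to Σ zᵢ(Kᵢ−1)/(1+ψ₁(Kᵢ−1)) = 0.
g(0) = ΣzᵢKᵢ − 1 = 0.571 and g(1) = 1 − Σzᵢ/Kᵢ = -0.237, so a root lies in (0, 1).
Newton–Raphson from ψ₁ = 0.5:
  ψ₁ = 0.500: g = 0.1573, g' = -0.670 → ψ₁ = 0.735
  ψ₁ = 0.735: g = -0.0037, g' = -0.730 → ψ₁ = 0.730
Converged at ψ₁ = 0.730.
Drum-1 compositions:
  2-propanol: x = 0.322, y = 0.735
  n-nonane: x = 0.678, y = 0.265
Drum-2 feed = drum-1 vapor: z₂ = (0.7347, 0.2653).
Drum 2:
Newton–Raphson from ψ₂ = 0.34:
  ψ₂ = 0.340: g = -0.0322, g' = -0.363 → ψ₂ = 0.251
  ψ₂ = 0.251: g = -0.0019, g' = -0.323 → ψ₂ = 0.245
Converged at ψ₂ = 0.245.
  2-propanol: x = 0.673, y = 0.923
  n-nonane: x = 0.327, y = 0.077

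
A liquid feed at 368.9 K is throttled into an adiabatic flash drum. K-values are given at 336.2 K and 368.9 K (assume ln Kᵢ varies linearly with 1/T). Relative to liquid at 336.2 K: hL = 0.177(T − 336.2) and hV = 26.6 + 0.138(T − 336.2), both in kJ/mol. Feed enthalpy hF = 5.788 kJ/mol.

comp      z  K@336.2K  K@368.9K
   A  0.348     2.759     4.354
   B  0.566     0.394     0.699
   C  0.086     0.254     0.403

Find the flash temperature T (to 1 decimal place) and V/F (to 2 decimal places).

Adiabatic flash: solve Rachford–Rice at each trial T, then check hF = ψ·hV(T) + (1−ψ)·hL(T).
  T = 336.2 K: K = (2.759, 0.394, 0.254), RR gives ψ = 0.186, H_out = 4.952 kJ/mol
  T = 368.9 K: K = (4.354, 0.699, 0.403), RR gives ψ = 0.788, H_out = 25.749 kJ/mol
  T = 352.5 K: K = (3.500, 0.531, 0.323), RR gives ψ = 0.436, H_out = 14.217 kJ/mol
  T = 344.4 K: K = (3.119, 0.460, 0.288), RR gives ψ = 0.309, H_out = 9.567 kJ/mol
  T = 340.3 K: K = (2.936, 0.426, 0.270), RR gives ψ = 0.248, H_out = 7.272 kJ/mol
  T = 338.2 K: K = (2.844, 0.409, 0.262), RR gives ψ = 0.216, H_out = 6.090 kJ/mol
Linear interpolation between T = 336.2 (H_out = 4.952) and T = 338.2 (H_out = 6.090) on hF = 5.788 gives T ≈ 337.7 K, at which ψ = 0.21.

T = 337.7 K, V/F = 0.21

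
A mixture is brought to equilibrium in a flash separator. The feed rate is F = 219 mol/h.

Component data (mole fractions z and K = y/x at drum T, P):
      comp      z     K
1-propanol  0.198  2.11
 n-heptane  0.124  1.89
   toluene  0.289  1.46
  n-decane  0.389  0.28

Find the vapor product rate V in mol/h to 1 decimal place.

Rachford–Rice: g(ψ) = Σ zᵢ(Kᵢ−1)/(1+ψ(Kᵢ−1)) = 0.
Check two-phase: ΣzᵢKᵢ = 1.183 > 1 and Σzᵢ/Kᵢ = 1.747 > 1, so g(0) = 0.183 > 0 and g(1) = -0.747 < 0.
Newton–Raphson from ψ = 0.5:
  ψ = 0.500: g = -0.1118, g' = -0.681 → ψ = 0.336
  ψ = 0.336: g = -0.0091, g' = -0.584 → ψ = 0.320
Converged at ψ = 0.320.
Then V = ψ·F = 0.3200·219 = 70.1 mol/h and L = F − V = 148.9 mol/h.

V = 70.1 mol/h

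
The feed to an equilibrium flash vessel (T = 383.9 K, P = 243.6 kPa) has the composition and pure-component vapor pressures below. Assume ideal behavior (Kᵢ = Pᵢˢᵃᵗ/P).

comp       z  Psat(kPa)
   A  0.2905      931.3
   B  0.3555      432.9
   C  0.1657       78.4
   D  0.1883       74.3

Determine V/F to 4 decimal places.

Raoult's law: Kᵢ = Pᵢˢᵃᵗ/P = Pᵢˢᵃᵗ/243.6.
  K_A = 931.3/243.6 = 3.823071, K_B = 432.9/243.6 = 1.777094, K_C = 78.4/243.6 = 0.321839, K_D = 74.3/243.6 = 0.305008
Newton–Raphson from V/F = 0.5:
  V/F = 0.5000: g = 0.16844, g' = -0.8975 → V/F = 0.6877
  V/F = 0.6877: g = -0.00238, g' = -0.9601 → V/F = 0.6852
Converged at V/F = 0.6852.

V/F = 0.6852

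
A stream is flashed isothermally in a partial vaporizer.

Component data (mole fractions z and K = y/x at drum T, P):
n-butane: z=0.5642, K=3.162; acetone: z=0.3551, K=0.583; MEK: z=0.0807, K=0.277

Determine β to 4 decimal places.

β = 0.9123

Let β = V/F and solve Σ zᵢ(Kᵢ−1)/(1+β(Kᵢ−1)) = 0.
g(0) = ΣzᵢKᵢ − 1 = 1.0134 and g(1) = 1 − Σzᵢ/Kᵢ = -0.0789, so a root lies in (0, 1).
Newton iteration, β⁰ = 0.47:
  β = 0.4700: g = 0.33247, g' = -0.8411 → β = 0.8653
  β = 0.8653: g = 0.03740, g' = -0.7721 → β = 0.9137
  β = 0.9137: g = -0.00120, g' = -0.8253 → β = 0.9123
Converged at β = 0.9123.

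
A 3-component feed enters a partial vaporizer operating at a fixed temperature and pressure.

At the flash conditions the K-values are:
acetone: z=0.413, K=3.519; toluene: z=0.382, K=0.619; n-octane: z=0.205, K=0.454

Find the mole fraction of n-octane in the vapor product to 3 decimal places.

y_n-octane = 0.150

Let β = V/F and solve Σ zᵢ(Kᵢ−1)/(1+β(Kᵢ−1)) = 0.
Check two-phase: ΣzᵢKᵢ = 1.783 > 1 and Σzᵢ/Kᵢ = 1.186 > 1, so g(0) = 0.783 > 0 and g(1) = -0.186 < 0.
Iterate (Newton) starting at β = 0.5:
  β = 0.500: g = 0.1267, g' = -0.714 → β = 0.678
  β = 0.678: g = 0.0105, g' = -0.612 → β = 0.695
Converged at β = 0.695.
Compositions from xᵢ = zᵢ/(1+β(Kᵢ−1)), yᵢ = Kᵢxᵢ:
  acetone: x = 0.150, y = 0.528
  toluene: x = 0.520, y = 0.322
  n-octane: x = 0.330, y = 0.150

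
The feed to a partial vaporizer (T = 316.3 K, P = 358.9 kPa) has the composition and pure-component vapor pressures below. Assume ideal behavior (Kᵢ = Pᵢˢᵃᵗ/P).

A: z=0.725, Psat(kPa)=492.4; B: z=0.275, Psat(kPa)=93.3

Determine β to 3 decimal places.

β = 0.240

Raoult's law: Kᵢ = Pᵢˢᵃᵗ/P = Pᵢˢᵃᵗ/358.9.
  K_A = 492.4/358.9 = 1.37197, K_B = 93.3/358.9 = 0.25996
Newton iteration, β⁰ = 0.5:
  β = 0.500: g = -0.0957, g' = -0.451 → β = 0.288
  β = 0.288: g = -0.0150, g' = -0.325 → β = 0.242
  β = 0.242: g = -0.0004, g' = -0.308 → β = 0.240
Converged at β = 0.240.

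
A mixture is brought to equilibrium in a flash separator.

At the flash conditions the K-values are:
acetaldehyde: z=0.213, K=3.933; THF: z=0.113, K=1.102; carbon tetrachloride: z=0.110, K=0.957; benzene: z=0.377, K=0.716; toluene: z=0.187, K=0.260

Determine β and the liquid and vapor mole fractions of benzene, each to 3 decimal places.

Rachford–Rice: g(β) = Σ zᵢ(Kᵢ−1)/(1+β(Kᵢ−1)) = 0.
g(0) = ΣzᵢKᵢ − 1 = 0.386 and g(1) = 1 − Σzᵢ/Kᵢ = -0.517, so a root lies in (0, 1).
Newton–Raphson from β = 0.5:
  β = 0.500: g = -0.0850, g' = -0.602 → β = 0.359
  β = 0.359: g = 0.0031, g' = -0.664 → β = 0.363
Converged at β = 0.363.
Compositions from xᵢ = zᵢ/(1+β(Kᵢ−1)), yᵢ = Kᵢxᵢ:
  acetaldehyde: x = 0.103, y = 0.405
  THF: x = 0.109, y = 0.120
  carbon tetrachloride: x = 0.112, y = 0.107
  benzene: x = 0.420, y = 0.301
  toluene: x = 0.256, y = 0.067

β = 0.363, x_benzene = 0.420, y_benzene = 0.301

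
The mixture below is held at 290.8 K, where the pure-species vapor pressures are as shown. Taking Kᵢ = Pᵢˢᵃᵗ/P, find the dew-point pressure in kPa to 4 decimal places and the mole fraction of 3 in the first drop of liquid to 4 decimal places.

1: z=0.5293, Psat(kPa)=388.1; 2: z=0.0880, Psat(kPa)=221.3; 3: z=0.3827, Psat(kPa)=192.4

At the dew point ψ → 1, so Σzᵢ/Kᵢ = 1 with Kᵢ = Pᵢˢᵃᵗ/P ⇒ 1/P = Σzᵢ/Pᵢˢᵃᵗ.
1/P = 0.5293/388.1 + 0.0880/221.3 + 0.3827/192.4 = 0.0037506 ⇒ P = 266.6269 kPa
xᵢ = zᵢP/Pᵢˢᵃᵗ ⇒ x_3 = 0.3827·266.6269/192.4 = 0.5303

Pdew = 266.6269 kPa, x_3 = 0.5303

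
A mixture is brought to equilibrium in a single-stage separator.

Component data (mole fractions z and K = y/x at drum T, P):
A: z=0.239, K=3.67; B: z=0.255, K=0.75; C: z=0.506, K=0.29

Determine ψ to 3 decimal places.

ψ = 0.140

Let ψ = V/F and solve Σ zᵢ(Kᵢ−1)/(1+ψ(Kᵢ−1)) = 0.
g(0) = ΣzᵢKᵢ − 1 = 0.215 and g(1) = 1 − Σzᵢ/Kᵢ = -1.150, so a root lies in (0, 1).
Iterate (Newton) starting at ψ = 0.5:
  ψ = 0.500: g = -0.3566, g' = -0.946 → ψ = 0.123
  ψ = 0.123: g = 0.0206, g' = -1.288 → ψ = 0.139
  ψ = 0.139: g = 0.0004, g' = -1.237 → ψ = 0.140
Converged at ψ = 0.140.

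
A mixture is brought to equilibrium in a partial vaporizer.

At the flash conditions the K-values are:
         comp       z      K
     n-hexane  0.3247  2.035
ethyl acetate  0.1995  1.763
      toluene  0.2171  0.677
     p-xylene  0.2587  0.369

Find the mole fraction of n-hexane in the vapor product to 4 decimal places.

Newton–Raphson from β = 0.5:
  β = 0.5000: g = 0.00953, g' = -0.4640 → β = 0.5205
Converged at β = 0.5205.
Compositions from xᵢ = zᵢ/(1+β(Kᵢ−1)), yᵢ = Kᵢxᵢ:
  n-hexane: x = 0.2110, y = 0.4294
  ethyl acetate: x = 0.1428, y = 0.2517
  toluene: x = 0.2610, y = 0.1767
  p-xylene: x = 0.3852, y = 0.1421

y_n-hexane = 0.4294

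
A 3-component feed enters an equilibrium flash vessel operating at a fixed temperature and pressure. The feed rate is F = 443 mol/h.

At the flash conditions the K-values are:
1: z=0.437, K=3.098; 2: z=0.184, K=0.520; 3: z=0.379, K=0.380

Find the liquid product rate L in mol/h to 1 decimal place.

L = 226.4 mol/h

Rachford–Rice: g(ψ) = Σ zᵢ(Kᵢ−1)/(1+ψ(Kᵢ−1)) = 0.
Check two-phase: ΣzᵢKᵢ = 1.594 > 1 and Σzᵢ/Kᵢ = 1.492 > 1, so g(0) = 0.594 > 0 and g(1) = -0.492 < 0.
Newton iteration, ψ⁰ = 0.5:
  ψ = 0.500: g = -0.0093, g' = -0.838 → ψ = 0.489
Converged at ψ = 0.489.
Then V = ψ·F = 0.4889·443 = 216.6 mol/h and L = F − V = 226.4 mol/h.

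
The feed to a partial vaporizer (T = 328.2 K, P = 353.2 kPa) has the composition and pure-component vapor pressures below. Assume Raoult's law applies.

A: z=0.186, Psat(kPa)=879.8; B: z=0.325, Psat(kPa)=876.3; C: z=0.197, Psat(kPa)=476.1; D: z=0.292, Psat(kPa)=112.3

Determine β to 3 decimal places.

β = 0.757

Raoult's law: Kᵢ = Pᵢˢᵃᵗ/P = Pᵢˢᵃᵗ/353.2.
  K_A = 879.8/353.2 = 2.49094, K_B = 876.3/353.2 = 2.48103, K_C = 476.1/353.2 = 1.34796, K_D = 112.3/353.2 = 0.31795
Rachford–Rice: g(β) = Σ zᵢ(Kᵢ−1)/(1+β(Kᵢ−1)) = 0.
Feasibility: ΣzᵢKᵢ = 1.628, Σzᵢ/Kᵢ = 1.270 — both > 1, two phases present.
Iterate (Newton) starting at β = 0.58:
  β = 0.580: g = 0.1352, g' = -0.714 → β = 0.769
  β = 0.769: g = -0.0109, g' = -0.862 → β = 0.757
Converged at β = 0.757.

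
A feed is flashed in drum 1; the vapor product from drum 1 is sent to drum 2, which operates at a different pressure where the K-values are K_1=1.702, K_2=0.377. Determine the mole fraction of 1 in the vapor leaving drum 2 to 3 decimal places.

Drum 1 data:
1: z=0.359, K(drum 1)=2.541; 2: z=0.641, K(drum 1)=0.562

Drum 1:
Let ψ₁ = V/F and solve Σ zᵢ(Kᵢ−1)/(1+ψ₁(Kᵢ−1)) = 0.
g(0) = ΣzᵢKᵢ − 1 = 0.272 and g(1) = 1 − Σzᵢ/Kᵢ = -0.282, so a root lies in (0, 1).
Binary case is linear: z₁(K₁−1)(1+ψ₁(K₂−1)) + z₂(K₂−1)(1+ψ₁(K₁−1)) = 0
⇒ ψ₁ = [z₁(K₁−1)+z₂(K₂−1)] / [−(K₁−1)(K₂−1)] = 0.2725/0.6750 = 0.404
Drum-1 compositions:
  1: x = 0.221, y = 0.562
  2: x = 0.779, y = 0.438
Drum-2 feed = drum-1 vapor: z₂ = (0.5624, 0.4376).
Drum 2:
Let ψ₂ = V/F and solve Σ zᵢ(Kᵢ−1)/(1+ψ₂(Kᵢ−1)) = 0.
Feasibility: ΣzᵢKᵢ = 1.122, Σzᵢ/Kᵢ = 1.491 — both > 1, two phases present.
Newton–Raphson from ψ₂ = 0.5:
  ψ₂ = 0.500: g = -0.1038, g' = -0.510 → ψ₂ = 0.297
  ψ₂ = 0.297: g = -0.0077, g' = -0.445 → ψ₂ = 0.279
Converged at ψ₂ = 0.279.
  1: x = 0.470, y = 0.800
  2: x = 0.530, y = 0.200

y_1 (drum 2) = 0.800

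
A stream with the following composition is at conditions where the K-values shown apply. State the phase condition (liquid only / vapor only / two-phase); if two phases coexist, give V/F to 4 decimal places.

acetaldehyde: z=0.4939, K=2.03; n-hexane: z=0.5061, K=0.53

ΣzᵢKᵢ = 1.2708; Σzᵢ/Kᵢ = 1.1982.
Both exceed 1, so a two-phase solution exists.
Material balance + equilibrium reduce to Σ zᵢ(Kᵢ−1)/(1+ψ(Kᵢ−1)) = 0.
Newton iteration, ψ⁰ = 0.57:
  ψ = 0.5700: g = -0.00438, g' = -0.4166 → ψ = 0.5595
Converged at ψ = 0.5595.

two-phase, V/F = 0.5595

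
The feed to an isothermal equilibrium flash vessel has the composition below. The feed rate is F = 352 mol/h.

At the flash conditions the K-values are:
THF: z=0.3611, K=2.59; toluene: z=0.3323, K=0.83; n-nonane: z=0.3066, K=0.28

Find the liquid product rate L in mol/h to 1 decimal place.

Material balance + equilibrium reduce to Σ zᵢ(Kᵢ−1)/(1+β(Kᵢ−1)) = 0.
Feasibility: ΣzᵢKᵢ = 1.2969, Σzᵢ/Kᵢ = 1.6348 — both > 1, two phases present.
Newton–Raphson from β = 0.5:
  β = 0.5000: g = -0.08680, g' = -0.6828 → β = 0.3729
  β = 0.3729: g = -0.00164, g' = -0.6678 → β = 0.3704
Converged at β = 0.3704.
Then V = β·F = 0.3704·352 = 130.4 mol/h and L = F − V = 221.6 mol/h.

L = 221.6 mol/h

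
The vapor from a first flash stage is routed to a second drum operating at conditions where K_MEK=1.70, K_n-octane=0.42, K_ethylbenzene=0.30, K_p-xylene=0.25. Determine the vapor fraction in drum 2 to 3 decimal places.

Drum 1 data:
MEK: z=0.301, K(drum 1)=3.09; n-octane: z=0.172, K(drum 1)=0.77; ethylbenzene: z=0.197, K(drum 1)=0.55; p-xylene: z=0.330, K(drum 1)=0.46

Drum 1:
Newton–Raphson from ψ₁ = 0.5:
  ψ₁ = 0.500: g = -0.0956, g' = -0.573 → ψ₁ = 0.333
  ψ₁ = 0.333: g = 0.0064, g' = -0.666 → ψ₁ = 0.343
Converged at ψ₁ = 0.343.
Drum-1 compositions:
  MEK: x = 0.175, y = 0.542
  n-octane: x = 0.187, y = 0.144
  ethylbenzene: x = 0.233, y = 0.128
  p-xylene: x = 0.405, y = 0.186
Drum-2 feed = drum-1 vapor: z₂ = (0.5418, 0.1438, 0.1281, 0.1863).
Drum 2:
Material balance + equilibrium reduce to Σ zᵢ(Kᵢ−1)/(1+ψ₂(Kᵢ−1)) = 0.
g(0) = ΣzᵢKᵢ − 1 = 0.066 and g(1) = 1 − Σzᵢ/Kᵢ = -0.833, so a root lies in (0, 1).
Newton iteration, ψ₂⁰ = 0.49:
  ψ₂ = 0.490: g = -0.1915, g' = -0.649 → ψ₂ = 0.195
  ψ₂ = 0.195: g = -0.0278, g' = -0.495 → ψ₂ = 0.139
  ψ₂ = 0.139: g = -0.0003, g' = -0.485 → ψ₂ = 0.138
Converged at ψ₂ = 0.138.
  MEK: x = 0.494, y = 0.840
  n-octane: x = 0.156, y = 0.066
  ethylbenzene: x = 0.142, y = 0.043
  p-xylene: x = 0.208, y = 0.052

V/F (drum 2) = 0.138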